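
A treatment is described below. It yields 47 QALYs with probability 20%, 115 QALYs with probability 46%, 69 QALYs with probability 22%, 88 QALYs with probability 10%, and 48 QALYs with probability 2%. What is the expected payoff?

EV = 0.2 × 47 + 0.46 × 115 + 0.22 × 69 + 0.1 × 88 + 0.02 × 48 = 9.4 + 52.9 + 15.18 + 8.8 + 0.96 = 87.24

87.24 QALYs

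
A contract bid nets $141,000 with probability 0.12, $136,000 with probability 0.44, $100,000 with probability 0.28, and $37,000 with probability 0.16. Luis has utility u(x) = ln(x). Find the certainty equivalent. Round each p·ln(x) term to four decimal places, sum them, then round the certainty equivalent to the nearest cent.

E[u] = 0.12·ln(141000) + 0.44·ln(136000) + 0.28·ln(100000) + 0.16·ln(37000) = 1.4228 + 5.2010 + 3.2236 + 1.6830 = 11.5304
CE = e^11.5304 ≈ 101762.81

$101,762.81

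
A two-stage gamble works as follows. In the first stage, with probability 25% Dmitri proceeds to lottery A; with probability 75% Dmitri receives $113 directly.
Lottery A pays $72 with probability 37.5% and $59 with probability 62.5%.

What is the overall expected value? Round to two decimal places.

EV(A) = 0.375 × 72 + 0.625 × 59 = 27 + 36.875 = 63.875
Branch B: 113 (certain)
Overall = 0.25 × 63.875 + 0.75 × 113 = 15.96875 + 84.75 = 100.71875

$100.72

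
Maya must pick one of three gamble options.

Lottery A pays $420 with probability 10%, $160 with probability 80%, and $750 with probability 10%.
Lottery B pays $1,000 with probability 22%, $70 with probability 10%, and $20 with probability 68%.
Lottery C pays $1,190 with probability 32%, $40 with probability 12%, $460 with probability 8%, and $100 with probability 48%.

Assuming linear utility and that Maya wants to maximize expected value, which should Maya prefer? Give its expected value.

Lottery A = 0.1 × 420 + 0.8 × 160 + 0.1 × 750 = 42 + 128 + 75 = 245
Lottery B = 0.22 × 1000 + 0.1 × 70 + 0.68 × 20 = 220 + 7 + 13.6 = 240.6
Lottery C = 0.32 × 1190 + 0.12 × 40 + 0.08 × 460 + 0.48 × 100 = 380.8 + 4.8 + 36.8 + 48 = 470.4

Lottery C ($470.40)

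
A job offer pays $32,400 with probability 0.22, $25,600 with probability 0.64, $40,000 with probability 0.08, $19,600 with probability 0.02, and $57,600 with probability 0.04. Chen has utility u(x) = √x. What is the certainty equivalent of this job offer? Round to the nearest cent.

$29,036.16

E[u] = 0.22·√32400 + 0.64·√25600 + 0.08·√40000 + 0.02·√19600 + 0.04·√57600 = 0.22·180 + 0.64·160 + 0.08·200 + 0.02·140 + 0.04·240 = 170.4
CE = (170.4)² = 29036.16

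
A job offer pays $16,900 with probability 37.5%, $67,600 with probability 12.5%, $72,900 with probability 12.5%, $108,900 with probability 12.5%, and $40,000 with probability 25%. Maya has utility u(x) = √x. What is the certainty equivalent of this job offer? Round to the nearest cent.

E[u] = 0.375·√16900 + 0.125·√67600 + 0.125·√72900 + 0.125·√108900 + 0.25·√40000 = 0.375·130 + 0.125·260 + 0.125·270 + 0.125·330 + 0.25·200 = 206.25
CE = (206.25)² = 42539.0625

$42,539.06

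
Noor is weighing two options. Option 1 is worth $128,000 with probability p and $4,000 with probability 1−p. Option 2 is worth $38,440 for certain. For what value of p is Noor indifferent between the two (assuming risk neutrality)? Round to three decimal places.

p = 0.278

p·128000 + (1−p)·4000 = 38440
124000p + 4000 = 38440
p = (38440 − 4000) / 124000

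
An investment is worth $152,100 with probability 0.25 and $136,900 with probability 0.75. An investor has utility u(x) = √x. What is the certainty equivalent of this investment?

E[u] = 0.25·√152100 + 0.75·√136900 = 0.25·390 + 0.75·370 = 375
CE = (375)² = 140625

$140,625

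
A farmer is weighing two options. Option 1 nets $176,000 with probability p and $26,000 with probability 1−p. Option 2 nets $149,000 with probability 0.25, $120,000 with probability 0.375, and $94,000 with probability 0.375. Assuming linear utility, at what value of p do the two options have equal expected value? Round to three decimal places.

EV(Option 2) = 0.25 × 149000 + 0.375 × 120000 + 0.375 × 94000 = 37250 + 45000 + 35250 = 117500
p·176000 + (1−p)·26000 = 117500
150000p + 26000 = 117500
p = (117500 − 26000) / 150000

p = 0.610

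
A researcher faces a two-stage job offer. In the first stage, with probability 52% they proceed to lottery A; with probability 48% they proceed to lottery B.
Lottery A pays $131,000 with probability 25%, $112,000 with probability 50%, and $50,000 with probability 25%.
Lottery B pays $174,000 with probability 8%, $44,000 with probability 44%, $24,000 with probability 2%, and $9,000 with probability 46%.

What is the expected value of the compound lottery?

EV(A) = 0.25 × 131000 + 0.5 × 112000 + 0.25 × 50000 = 32750 + 56000 + 12500 = 101250
EV(B) = 0.08 × 174000 + 0.44 × 44000 + 0.02 × 24000 + 0.46 × 9000 = 13920 + 19360 + 480 + 4140 = 37900
Overall = 0.52 × 101250 + 0.48 × 37900 = 52650 + 18192 = 70842

$70,842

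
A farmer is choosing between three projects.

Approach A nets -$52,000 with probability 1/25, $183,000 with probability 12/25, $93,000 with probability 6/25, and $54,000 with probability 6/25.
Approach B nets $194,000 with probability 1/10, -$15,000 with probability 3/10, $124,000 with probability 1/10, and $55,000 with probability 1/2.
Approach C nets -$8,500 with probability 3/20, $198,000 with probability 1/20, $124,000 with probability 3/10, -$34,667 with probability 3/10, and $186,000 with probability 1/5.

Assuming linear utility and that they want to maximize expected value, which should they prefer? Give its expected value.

Approach A ($121,040)

Approach A = 1/25 × (-52000) + 12/25 × 183000 + 6/25 × 93000 + 6/25 × 54000 = -2080 + 87840 + 22320 + 12960 = 121040
Approach B = 1/10 × 194000 + 3/10 × (-15000) + 1/10 × 124000 + 1/2 × 55000 = 19400 − 4500 + 12400 + 27500 = 54800
Approach C = 3/20 × (-8500) + 1/20 × 198000 + 3/10 × 124000 + 3/10 × (-34667) + 1/5 × 186000 = -1275 + 9900 + 37200 − 10400.1 + 37200 = 72624.9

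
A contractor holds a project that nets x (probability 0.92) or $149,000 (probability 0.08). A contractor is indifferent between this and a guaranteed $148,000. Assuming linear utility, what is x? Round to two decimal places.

0.92·x + 0.08·149000 = 148000
0.92·x = 148000 − 11920 = 136080
x = 136080 / 0.92 = 147913.0435

x = $147,913.04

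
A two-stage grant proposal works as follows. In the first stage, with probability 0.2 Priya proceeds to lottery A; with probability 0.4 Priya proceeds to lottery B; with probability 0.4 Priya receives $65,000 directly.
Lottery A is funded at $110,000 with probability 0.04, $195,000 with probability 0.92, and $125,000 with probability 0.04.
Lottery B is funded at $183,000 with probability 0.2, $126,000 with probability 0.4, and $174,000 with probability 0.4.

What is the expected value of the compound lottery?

EV(A) = 0.04 × 110000 + 0.92 × 195000 + 0.04 × 125000 = 4400 + 179400 + 5000 = 188800
EV(B) = 0.2 × 183000 + 0.4 × 126000 + 0.4 × 174000 = 36600 + 50400 + 69600 = 156600
Branch C: 65000 (certain)
Overall = 0.2 × 188800 + 0.4 × 156600 + 0.4 × 65000 = 37760 + 62640 + 26000 = 126400

$126,400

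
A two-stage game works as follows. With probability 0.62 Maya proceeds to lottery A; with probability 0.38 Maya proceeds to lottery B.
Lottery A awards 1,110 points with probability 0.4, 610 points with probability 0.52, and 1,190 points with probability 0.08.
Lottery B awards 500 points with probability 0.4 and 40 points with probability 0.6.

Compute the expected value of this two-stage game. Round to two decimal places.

616.09 points

EV(A) = 0.4 × 1110 + 0.52 × 610 + 0.08 × 1190 = 444 + 317.2 + 95.2 = 856.4
EV(B) = 0.4 × 500 + 0.6 × 40 = 200 + 24 = 224
Overall = 0.62 × 856.4 + 0.38 × 224 = 530.968 + 85.12 = 616.088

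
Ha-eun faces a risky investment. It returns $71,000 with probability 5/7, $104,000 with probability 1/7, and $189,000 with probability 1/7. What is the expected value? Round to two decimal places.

$92,571.43

EV = 5/7 × 71000 + 1/7 × 104000 + 1/7 × 189000 = 50714.2857 + 14857.1429 + 27000 = 92571.4286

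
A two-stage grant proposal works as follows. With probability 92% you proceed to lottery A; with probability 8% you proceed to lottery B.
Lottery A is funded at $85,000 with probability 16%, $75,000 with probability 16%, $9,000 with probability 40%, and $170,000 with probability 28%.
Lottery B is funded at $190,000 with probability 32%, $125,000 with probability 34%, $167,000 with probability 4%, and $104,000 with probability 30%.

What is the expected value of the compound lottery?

EV(A) = 0.16 × 85000 + 0.16 × 75000 + 0.4 × 9000 + 0.28 × 170000 = 13600 + 12000 + 3600 + 47600 = 76800
EV(B) = 0.32 × 190000 + 0.34 × 125000 + 0.04 × 167000 + 0.3 × 104000 = 60800 + 42500 + 6680 + 31200 = 141180
Overall = 0.92 × 76800 + 0.08 × 141180 = 70656 + 11294.4 = 81950.4

$81,950.40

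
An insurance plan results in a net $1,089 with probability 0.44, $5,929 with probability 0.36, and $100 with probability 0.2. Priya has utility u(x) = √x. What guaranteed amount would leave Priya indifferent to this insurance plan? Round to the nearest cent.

E[u] = 0.44·√1089 + 0.36·√5929 + 0.2·√100 = 0.44·33 + 0.36·77 + 0.2·10 = 44.24
CE = (44.24)² = 1957.1776

$1,957.18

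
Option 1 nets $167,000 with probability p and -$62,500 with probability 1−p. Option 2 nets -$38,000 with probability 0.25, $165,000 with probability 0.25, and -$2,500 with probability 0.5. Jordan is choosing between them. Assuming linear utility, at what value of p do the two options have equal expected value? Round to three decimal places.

p = 0.405

EV(Option 2) = 0.25 × (-38000) + 0.25 × 165000 + 0.5 × (-2500) = -9500 + 41250 − 1250 = 30500
p·167000 + (1−p)·(-62500) = 30500
229500p − 62500 = 30500
p = (30500 + 62500) / 229500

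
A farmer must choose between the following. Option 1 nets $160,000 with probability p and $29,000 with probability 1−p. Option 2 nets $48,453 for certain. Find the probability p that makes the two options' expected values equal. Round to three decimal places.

p·160000 + (1−p)·29000 = 48453
131000p + 29000 = 48453
p = (48453 − 29000) / 131000

p = 0.148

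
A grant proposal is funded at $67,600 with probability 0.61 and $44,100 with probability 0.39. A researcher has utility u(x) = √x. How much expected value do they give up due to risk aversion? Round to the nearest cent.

$594.75

E[u] = 0.61·√67600 + 0.39·√44100 = 0.61·260 + 0.39·210 = 240.5
CE = (240.5)² = 57840.25
Risk premium = EV − CE = 58435 − 57840.25 = 594.75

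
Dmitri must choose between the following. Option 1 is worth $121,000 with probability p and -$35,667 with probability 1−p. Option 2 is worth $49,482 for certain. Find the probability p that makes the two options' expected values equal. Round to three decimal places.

p·121000 + (1−p)·(-35667) = 49482
156667p − 35667 = 49482
p = (49482 + 35667) / 156667

p = 0.544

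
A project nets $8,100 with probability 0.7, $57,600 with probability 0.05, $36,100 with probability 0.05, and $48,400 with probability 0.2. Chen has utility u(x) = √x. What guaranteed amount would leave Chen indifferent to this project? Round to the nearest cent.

$16,512.25

E[u] = 0.7·√8100 + 0.05·√57600 + 0.05·√36100 + 0.2·√48400 = 0.7·90 + 0.05·240 + 0.05·190 + 0.2·220 = 128.5
CE = (128.5)² = 16512.25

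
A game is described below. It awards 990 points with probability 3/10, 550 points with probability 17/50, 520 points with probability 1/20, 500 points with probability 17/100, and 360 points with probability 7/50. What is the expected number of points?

645.4 points

EV = 3/10 × 990 + 17/50 × 550 + 1/20 × 520 + 17/100 × 500 + 7/50 × 360 = 297 + 187 + 26 + 85 + 50.4 = 645.4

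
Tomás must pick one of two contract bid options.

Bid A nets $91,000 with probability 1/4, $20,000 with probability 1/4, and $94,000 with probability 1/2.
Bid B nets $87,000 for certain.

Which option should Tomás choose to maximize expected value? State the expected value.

Bid B ($87,000)

Bid A = 1/4 × 91000 + 1/4 × 20000 + 1/2 × 94000 = 22750 + 5000 + 47000 = 74750
Bid B: 87000 (certain)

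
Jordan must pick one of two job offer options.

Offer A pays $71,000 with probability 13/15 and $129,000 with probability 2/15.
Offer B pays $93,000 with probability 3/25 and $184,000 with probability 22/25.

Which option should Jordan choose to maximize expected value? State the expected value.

Offer A = 13/15 × 71000 + 2/15 × 129000 = 61533.3333 + 17200 = 78733.3333
Offer B = 3/25 × 93000 + 22/25 × 184000 = 11160 + 161920 = 173080

Offer B ($173,080)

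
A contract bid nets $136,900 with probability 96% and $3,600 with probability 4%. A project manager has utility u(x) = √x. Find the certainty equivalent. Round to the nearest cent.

E[u] = 0.96·√136900 + 0.04·√3600 = 0.96·370 + 0.04·60 = 357.6
CE = (357.6)² = 127877.76

$127,877.76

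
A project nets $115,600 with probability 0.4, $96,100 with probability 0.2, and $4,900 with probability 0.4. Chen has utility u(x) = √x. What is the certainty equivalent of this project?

E[u] = 0.4·√115600 + 0.2·√96100 + 0.4·√4900 = 0.4·340 + 0.2·310 + 0.4·70 = 226
CE = (226)² = 51076

$51,076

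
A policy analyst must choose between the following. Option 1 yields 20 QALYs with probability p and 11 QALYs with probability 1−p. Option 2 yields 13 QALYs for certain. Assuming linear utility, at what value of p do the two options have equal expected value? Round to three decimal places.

p·20 + (1−p)·11 = 13
9p + 11 = 13
p = (13 − 11) / 9

p = 0.222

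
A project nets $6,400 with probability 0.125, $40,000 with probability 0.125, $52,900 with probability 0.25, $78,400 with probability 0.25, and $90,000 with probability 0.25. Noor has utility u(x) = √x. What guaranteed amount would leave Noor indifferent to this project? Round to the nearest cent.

$56,406.25

E[u] = 0.125·√6400 + 0.125·√40000 + 0.25·√52900 + 0.25·√78400 + 0.25·√90000 = 0.125·80 + 0.125·200 + 0.25·230 + 0.25·280 + 0.25·300 = 237.5
CE = (237.5)² = 56406.25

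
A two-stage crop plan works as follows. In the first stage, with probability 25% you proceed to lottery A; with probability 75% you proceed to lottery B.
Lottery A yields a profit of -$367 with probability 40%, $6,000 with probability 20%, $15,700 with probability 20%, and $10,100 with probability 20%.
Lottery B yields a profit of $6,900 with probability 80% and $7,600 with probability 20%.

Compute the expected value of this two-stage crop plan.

EV(A) = 0.4 × (-367) + 0.2 × 6000 + 0.2 × 15700 + 0.2 × 10100 = -146.8 + 1200 + 3140 + 2020 = 6213.2
EV(B) = 0.8 × 6900 + 0.2 × 7600 = 5520 + 1520 = 7040
Overall = 0.25 × 6213.2 + 0.75 × 7040 = 1553.3 + 5280 = 6833.3

$6,833.30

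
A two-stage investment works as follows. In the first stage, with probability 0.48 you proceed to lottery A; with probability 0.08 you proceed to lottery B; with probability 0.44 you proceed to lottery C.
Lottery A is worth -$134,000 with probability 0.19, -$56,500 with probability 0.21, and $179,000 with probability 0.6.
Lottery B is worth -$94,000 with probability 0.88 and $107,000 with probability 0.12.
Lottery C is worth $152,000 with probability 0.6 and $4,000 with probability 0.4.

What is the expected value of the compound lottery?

EV(A) = 0.19 × (-134000) + 0.21 × (-56500) + 0.6 × 179000 = -25460 − 11865 + 107400 = 70075
EV(B) = 0.88 × (-94000) + 0.12 × 107000 = -82720 + 12840 = -69880
EV(C) = 0.6 × 152000 + 0.4 × 4000 = 91200 + 1600 = 92800
Overall = 0.48 × 70075 + 0.08 × (-69880) + 0.44 × 92800 = 33636 − 5590.4 + 40832 = 68877.6

$68,877.60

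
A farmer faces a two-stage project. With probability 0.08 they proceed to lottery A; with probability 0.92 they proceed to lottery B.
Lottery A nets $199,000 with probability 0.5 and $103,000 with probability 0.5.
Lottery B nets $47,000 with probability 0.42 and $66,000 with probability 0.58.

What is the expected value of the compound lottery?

EV(A) = 0.5 × 199000 + 0.5 × 103000 = 99500 + 51500 = 151000
EV(B) = 0.42 × 47000 + 0.58 × 66000 = 19740 + 38280 = 58020
Overall = 0.08 × 151000 + 0.92 × 58020 = 12080 + 53378.4 = 65458.4

$65,458.40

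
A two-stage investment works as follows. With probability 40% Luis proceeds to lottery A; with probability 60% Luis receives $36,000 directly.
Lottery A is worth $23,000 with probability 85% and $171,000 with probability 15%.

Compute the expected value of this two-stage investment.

$39,680

EV(A) = 0.85 × 23000 + 0.15 × 171000 = 19550 + 25650 = 45200
Branch B: 36000 (certain)
Overall = 0.4 × 45200 + 0.6 × 36000 = 18080 + 21600 = 39680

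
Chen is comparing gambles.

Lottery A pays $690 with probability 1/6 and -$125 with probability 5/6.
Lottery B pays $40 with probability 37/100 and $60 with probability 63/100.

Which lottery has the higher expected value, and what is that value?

Lottery A = 1/6 × 690 + 5/6 × (-125) = 115 − 104.1667 = 10.8333
Lottery B = 37/100 × 40 + 63/100 × 60 = 14.8 + 37.8 = 52.6

Lottery B ($52.60)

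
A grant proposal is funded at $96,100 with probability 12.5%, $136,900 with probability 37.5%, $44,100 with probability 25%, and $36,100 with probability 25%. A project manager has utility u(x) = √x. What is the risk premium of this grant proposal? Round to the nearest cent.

$6,393.75

E[u] = 0.125·√96100 + 0.375·√136900 + 0.25·√44100 + 0.25·√36100 = 0.125·310 + 0.375·370 + 0.25·210 + 0.25·190 = 277.5
CE = (277.5)² = 77006.25
Risk premium = EV − CE = 83400 − 77006.25 = 6393.75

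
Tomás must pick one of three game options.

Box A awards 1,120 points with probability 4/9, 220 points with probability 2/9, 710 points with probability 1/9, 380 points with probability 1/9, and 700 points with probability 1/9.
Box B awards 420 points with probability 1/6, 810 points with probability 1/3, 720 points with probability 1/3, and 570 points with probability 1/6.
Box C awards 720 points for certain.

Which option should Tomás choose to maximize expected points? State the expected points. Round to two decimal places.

Box A (745.56 points)

Box A = 4/9 × 1120 + 2/9 × 220 + 1/9 × 710 + 1/9 × 380 + 1/9 × 700 = 497.7778 + 48.8889 + 78.8889 + 42.2222 + 77.7778 = 745.5556
Box B = 1/6 × 420 + 1/3 × 810 + 1/3 × 720 + 1/6 × 570 = 70 + 270 + 240 + 95 = 675
Box C: 720 (certain)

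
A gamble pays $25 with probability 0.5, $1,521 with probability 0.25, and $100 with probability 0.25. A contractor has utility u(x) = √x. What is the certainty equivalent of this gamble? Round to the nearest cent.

E[u] = 0.5·√25 + 0.25·√1521 + 0.25·√100 = 0.5·5 + 0.25·39 + 0.25·10 = 14.75
CE = (14.75)² = 217.5625

$217.56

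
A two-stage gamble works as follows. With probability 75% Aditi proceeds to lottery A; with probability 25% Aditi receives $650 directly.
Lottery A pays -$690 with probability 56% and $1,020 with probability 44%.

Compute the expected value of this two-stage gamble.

EV(A) = 0.56 × (-690) + 0.44 × 1020 = -386.4 + 448.8 = 62.4
Branch B: 650 (certain)
Overall = 0.75 × 62.4 + 0.25 × 650 = 46.8 + 162.5 = 209.3

$209.30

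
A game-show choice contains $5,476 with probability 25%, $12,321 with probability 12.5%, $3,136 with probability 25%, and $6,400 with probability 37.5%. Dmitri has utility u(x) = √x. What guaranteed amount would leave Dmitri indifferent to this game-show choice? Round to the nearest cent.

E[u] = 0.25·√5476 + 0.125·√12321 + 0.25·√3136 + 0.375·√6400 = 0.25·74 + 0.125·111 + 0.25·56 + 0.375·80 = 76.375
CE = (76.375)² = 5833.140625

$5,833.14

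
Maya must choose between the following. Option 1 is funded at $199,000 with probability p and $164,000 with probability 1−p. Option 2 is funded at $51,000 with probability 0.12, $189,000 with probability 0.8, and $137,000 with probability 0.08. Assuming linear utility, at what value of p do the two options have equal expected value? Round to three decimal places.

EV(Option 2) = 0.12 × 51000 + 0.8 × 189000 + 0.08 × 137000 = 6120 + 151200 + 10960 = 168280
p·199000 + (1−p)·164000 = 168280
35000p + 164000 = 168280
p = (168280 − 164000) / 35000

p = 0.122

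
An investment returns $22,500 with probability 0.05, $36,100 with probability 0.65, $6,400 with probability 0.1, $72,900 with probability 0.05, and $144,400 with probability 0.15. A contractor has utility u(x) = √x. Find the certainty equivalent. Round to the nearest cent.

E[u] = 0.05·√22500 + 0.65·√36100 + 0.1·√6400 + 0.05·√72900 + 0.15·√144400 = 0.05·150 + 0.65·190 + 0.1·80 + 0.05·270 + 0.15·380 = 209.5
CE = (209.5)² = 43890.25

$43,890.25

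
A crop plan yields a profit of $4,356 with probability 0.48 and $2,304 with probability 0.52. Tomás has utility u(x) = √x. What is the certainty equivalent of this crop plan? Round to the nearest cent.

$3,208.09

E[u] = 0.48·√4356 + 0.52·√2304 = 0.48·66 + 0.52·48 = 56.64
CE = (56.64)² = 3208.0896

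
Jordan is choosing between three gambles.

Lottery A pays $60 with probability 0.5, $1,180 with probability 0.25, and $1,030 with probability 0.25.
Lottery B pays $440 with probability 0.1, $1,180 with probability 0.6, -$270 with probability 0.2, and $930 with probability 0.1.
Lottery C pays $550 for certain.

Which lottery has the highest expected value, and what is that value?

Lottery B ($791)

Lottery A = 0.5 × 60 + 0.25 × 1180 + 0.25 × 1030 = 30 + 295 + 257.5 = 582.5
Lottery B = 0.1 × 440 + 0.6 × 1180 + 0.2 × (-270) + 0.1 × 930 = 44 + 708 − 54 + 93 = 791
Lottery C: 550 (certain)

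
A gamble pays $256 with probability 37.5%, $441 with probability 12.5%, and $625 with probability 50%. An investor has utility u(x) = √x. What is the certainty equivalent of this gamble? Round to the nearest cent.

$446.27

E[u] = 0.375·√256 + 0.125·√441 + 0.5·√625 = 0.375·16 + 0.125·21 + 0.5·25 = 21.125
CE = (21.125)² = 446.265625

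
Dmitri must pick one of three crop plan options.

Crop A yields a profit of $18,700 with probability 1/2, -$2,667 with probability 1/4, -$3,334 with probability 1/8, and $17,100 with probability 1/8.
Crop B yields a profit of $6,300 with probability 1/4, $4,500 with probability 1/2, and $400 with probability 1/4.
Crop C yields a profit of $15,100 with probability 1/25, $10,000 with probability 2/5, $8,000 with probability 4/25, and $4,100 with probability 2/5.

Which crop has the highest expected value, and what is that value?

Crop A = 1/2 × 18700 + 1/4 × (-2667) + 1/8 × (-3334) + 1/8 × 17100 = 9350 − 666.75 − 416.75 + 2137.5 = 10404
Crop B = 1/4 × 6300 + 1/2 × 4500 + 1/4 × 400 = 1575 + 2250 + 100 = 3925
Crop C = 1/25 × 15100 + 2/5 × 10000 + 4/25 × 8000 + 2/5 × 4100 = 604 + 4000 + 1280 + 1640 = 7524

Crop A ($10,404)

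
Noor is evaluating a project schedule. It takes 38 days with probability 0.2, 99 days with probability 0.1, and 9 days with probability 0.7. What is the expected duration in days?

EV = 0.2 × 38 + 0.1 × 99 + 0.7 × 9 = 7.6 + 9.9 + 6.3 = 23.8

23.8 days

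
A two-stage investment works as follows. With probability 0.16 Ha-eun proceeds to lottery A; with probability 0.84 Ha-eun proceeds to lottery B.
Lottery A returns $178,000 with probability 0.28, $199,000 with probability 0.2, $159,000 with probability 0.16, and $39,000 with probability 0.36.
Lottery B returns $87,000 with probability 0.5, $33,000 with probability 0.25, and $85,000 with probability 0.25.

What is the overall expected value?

EV(A) = 0.28 × 178000 + 0.2 × 199000 + 0.16 × 159000 + 0.36 × 39000 = 49840 + 39800 + 25440 + 14040 = 129120
EV(B) = 0.5 × 87000 + 0.25 × 33000 + 0.25 × 85000 = 43500 + 8250 + 21250 = 73000
Overall = 0.16 × 129120 + 0.84 × 73000 = 20659.2 + 61320 = 81979.2

$81,979.20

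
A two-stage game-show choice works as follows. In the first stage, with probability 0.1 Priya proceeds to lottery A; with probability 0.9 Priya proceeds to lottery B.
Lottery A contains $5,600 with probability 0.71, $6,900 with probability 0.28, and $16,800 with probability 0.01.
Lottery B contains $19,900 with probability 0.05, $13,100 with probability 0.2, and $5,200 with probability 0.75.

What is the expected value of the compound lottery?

EV(A) = 0.71 × 5600 + 0.28 × 6900 + 0.01 × 16800 = 3976 + 1932 + 168 = 6076
EV(B) = 0.05 × 19900 + 0.2 × 13100 + 0.75 × 5200 = 995 + 2620 + 3900 = 7515
Overall = 0.1 × 6076 + 0.9 × 7515 = 607.6 + 6763.5 = 7371.1

$7,371.10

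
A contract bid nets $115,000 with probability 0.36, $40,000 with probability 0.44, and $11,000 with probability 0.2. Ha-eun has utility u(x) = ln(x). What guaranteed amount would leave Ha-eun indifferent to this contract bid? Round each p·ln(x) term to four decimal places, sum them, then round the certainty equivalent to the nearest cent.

$45,188.59

E[u] = 0.36·ln(115000) + 0.44·ln(40000) + 0.2·ln(11000) = 4.1950 + 4.6625 + 1.8611 = 10.7186
CE = e^10.7186 ≈ 45188.59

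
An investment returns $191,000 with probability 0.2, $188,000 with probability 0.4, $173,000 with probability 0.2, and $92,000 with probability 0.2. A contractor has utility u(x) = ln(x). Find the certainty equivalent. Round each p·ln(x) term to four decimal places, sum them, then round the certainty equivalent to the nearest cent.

$160,781.25

E[u] = 0.2·ln(191000) + 0.4·ln(188000) + 0.2·ln(173000) + 0.2·ln(92000) = 2.4320 + 4.8577 + 2.4122 + 2.2859 = 11.9878
CE = e^11.9878 ≈ 160781.25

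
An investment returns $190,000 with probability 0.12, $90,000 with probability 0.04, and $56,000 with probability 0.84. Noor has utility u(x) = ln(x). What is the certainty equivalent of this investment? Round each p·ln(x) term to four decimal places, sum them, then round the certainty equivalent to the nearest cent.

E[u] = 0.12·ln(190000) + 0.04·ln(90000) + 0.84·ln(56000) = 1.4586 + 0.4563 + 9.1838 = 11.0987
CE = e^11.0987 ≈ 66085.19

$66,085.19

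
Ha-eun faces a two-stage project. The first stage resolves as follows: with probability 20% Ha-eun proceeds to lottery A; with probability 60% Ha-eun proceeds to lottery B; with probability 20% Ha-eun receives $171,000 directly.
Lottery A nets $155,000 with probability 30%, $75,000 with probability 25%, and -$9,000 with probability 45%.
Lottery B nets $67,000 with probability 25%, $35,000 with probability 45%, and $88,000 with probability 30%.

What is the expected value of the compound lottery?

EV(A) = 0.3 × 155000 + 0.25 × 75000 + 0.45 × (-9000) = 46500 + 18750 − 4050 = 61200
EV(B) = 0.25 × 67000 + 0.45 × 35000 + 0.3 × 88000 = 16750 + 15750 + 26400 = 58900
Branch C: 171000 (certain)
Overall = 0.2 × 61200 + 0.6 × 58900 + 0.2 × 171000 = 12240 + 35340 + 34200 = 81780

$81,780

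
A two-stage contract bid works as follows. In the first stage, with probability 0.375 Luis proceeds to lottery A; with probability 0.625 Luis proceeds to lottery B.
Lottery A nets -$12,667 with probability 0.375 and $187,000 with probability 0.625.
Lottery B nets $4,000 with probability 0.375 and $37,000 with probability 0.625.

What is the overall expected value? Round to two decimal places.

$57,437.45

EV(A) = 0.375 × (-12667) + 0.625 × 187000 = -4750.125 + 116875 = 112124.875
EV(B) = 0.375 × 4000 + 0.625 × 37000 = 1500 + 23125 = 24625
Overall = 0.375 × 112124.875 + 0.625 × 24625 = 42046.828125 + 15390.625 = 57437.453125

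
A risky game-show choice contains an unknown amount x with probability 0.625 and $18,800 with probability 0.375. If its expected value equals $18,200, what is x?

0.625·x + 0.375·18800 = 18200
0.625·x = 18200 − 7050 = 11150
x = 11150 / 0.625 = 17840

x = $17,840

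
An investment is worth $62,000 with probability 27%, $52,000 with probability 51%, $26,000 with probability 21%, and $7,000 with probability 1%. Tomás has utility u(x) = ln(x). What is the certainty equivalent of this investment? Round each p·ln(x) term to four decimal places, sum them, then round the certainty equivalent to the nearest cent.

$46,203.00

E[u] = 0.27·ln(62000) + 0.51·ln(52000) + 0.21·ln(26000) + 0.01·ln(7000) = 2.9794 + 5.5381 + 2.1348 + 0.0885 = 10.7408
CE = e^10.7408 ≈ 46203.00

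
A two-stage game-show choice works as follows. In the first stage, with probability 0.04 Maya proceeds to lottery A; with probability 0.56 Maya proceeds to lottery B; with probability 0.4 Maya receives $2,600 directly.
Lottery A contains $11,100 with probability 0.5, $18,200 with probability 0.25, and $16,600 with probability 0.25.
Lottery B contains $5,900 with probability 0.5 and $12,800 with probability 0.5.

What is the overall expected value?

EV(A) = 0.5 × 11100 + 0.25 × 18200 + 0.25 × 16600 = 5550 + 4550 + 4150 = 14250
EV(B) = 0.5 × 5900 + 0.5 × 12800 = 2950 + 6400 = 9350
Branch C: 2600 (certain)
Overall = 0.04 × 14250 + 0.56 × 9350 + 0.4 × 2600 = 570 + 5236 + 1040 = 6846

$6,846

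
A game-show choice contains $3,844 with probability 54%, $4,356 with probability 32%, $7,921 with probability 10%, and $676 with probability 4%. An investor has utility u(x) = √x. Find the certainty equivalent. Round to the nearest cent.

E[u] = 0.54·√3844 + 0.32·√4356 + 0.1·√7921 + 0.04·√676 = 0.54·62 + 0.32·66 + 0.1·89 + 0.04·26 = 64.54
CE = (64.54)² = 4165.4116

$4,165.41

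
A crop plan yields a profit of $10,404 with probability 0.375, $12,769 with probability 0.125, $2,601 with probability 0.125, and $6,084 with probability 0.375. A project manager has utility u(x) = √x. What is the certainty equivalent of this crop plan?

E[u] = 0.375·√10404 + 0.125·√12769 + 0.125·√2601 + 0.375·√6084 = 0.375·102 + 0.125·113 + 0.125·51 + 0.375·78 = 88
CE = (88)² = 7744

$7,744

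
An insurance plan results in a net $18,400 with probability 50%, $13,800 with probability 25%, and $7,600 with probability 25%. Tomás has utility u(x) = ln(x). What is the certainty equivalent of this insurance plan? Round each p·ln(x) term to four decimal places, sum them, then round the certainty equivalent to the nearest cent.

$13,728.10

E[u] = 0.5·ln(18400) + 0.25·ln(13800) + 0.25·ln(7600) = 4.9101 + 2.3831 + 2.2340 = 9.5272
CE = e^9.5272 ≈ 13728.10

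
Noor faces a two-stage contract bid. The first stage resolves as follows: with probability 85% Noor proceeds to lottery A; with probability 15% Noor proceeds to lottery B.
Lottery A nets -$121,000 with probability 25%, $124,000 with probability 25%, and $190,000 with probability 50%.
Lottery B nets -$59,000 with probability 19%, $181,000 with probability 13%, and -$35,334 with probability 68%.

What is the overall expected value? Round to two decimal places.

$79,631.43

EV(A) = 0.25 × (-121000) + 0.25 × 124000 + 0.5 × 190000 = -30250 + 31000 + 95000 = 95750
EV(B) = 0.19 × (-59000) + 0.13 × 181000 + 0.68 × (-35334) = -11210 + 23530 − 24027.12 = -11707.12
Overall = 0.85 × 95750 + 0.15 × (-11707.12) = 81387.5 − 1756.068 = 79631.432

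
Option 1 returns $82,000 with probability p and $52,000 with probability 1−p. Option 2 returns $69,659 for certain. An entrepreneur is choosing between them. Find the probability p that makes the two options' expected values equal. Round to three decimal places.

p·82000 + (1−p)·52000 = 69659
30000p + 52000 = 69659
p = (69659 − 52000) / 30000

p = 0.589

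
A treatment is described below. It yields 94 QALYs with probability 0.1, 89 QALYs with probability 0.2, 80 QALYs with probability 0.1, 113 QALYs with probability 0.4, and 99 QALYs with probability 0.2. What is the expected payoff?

100.2 QALYs

EV = 0.1 × 94 + 0.2 × 89 + 0.1 × 80 + 0.4 × 113 + 0.2 × 99 = 9.4 + 17.8 + 8 + 45.2 + 19.8 = 100.2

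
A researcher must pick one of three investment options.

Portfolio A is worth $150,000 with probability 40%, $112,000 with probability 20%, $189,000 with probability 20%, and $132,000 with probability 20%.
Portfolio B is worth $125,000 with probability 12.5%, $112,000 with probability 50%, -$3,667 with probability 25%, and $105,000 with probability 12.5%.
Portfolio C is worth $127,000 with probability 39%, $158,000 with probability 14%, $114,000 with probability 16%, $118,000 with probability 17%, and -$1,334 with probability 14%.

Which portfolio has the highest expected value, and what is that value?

Portfolio A ($146,600)

Portfolio A = 0.4 × 150000 + 0.2 × 112000 + 0.2 × 189000 + 0.2 × 132000 = 60000 + 22400 + 37800 + 26400 = 146600
Portfolio B = 0.125 × 125000 + 0.5 × 112000 + 0.25 × (-3667) + 0.125 × 105000 = 15625 + 56000 − 916.75 + 13125 = 83833.25
Portfolio C = 0.39 × 127000 + 0.14 × 158000 + 0.16 × 114000 + 0.17 × 118000 + 0.14 × (-1334) = 49530 + 22120 + 18240 + 20060 − 186.76 = 109763.24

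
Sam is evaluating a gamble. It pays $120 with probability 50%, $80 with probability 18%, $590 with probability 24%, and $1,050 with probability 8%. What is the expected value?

EV = 0.5 × 120 + 0.18 × 80 + 0.24 × 590 + 0.08 × 1050 = 60 + 14.4 + 141.6 + 84 = 300

$300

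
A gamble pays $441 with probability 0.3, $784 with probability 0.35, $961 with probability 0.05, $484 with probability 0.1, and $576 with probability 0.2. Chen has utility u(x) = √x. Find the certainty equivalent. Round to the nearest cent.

E[u] = 0.3·√441 + 0.35·√784 + 0.05·√961 + 0.1·√484 + 0.2·√576 = 0.3·21 + 0.35·28 + 0.05·31 + 0.1·22 + 0.2·24 = 24.65
CE = (24.65)² = 607.6225

$607.62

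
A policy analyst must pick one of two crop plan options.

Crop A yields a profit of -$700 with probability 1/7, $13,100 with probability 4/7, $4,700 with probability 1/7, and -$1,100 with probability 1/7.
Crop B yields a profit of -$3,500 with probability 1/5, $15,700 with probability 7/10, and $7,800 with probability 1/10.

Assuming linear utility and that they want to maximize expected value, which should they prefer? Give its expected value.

Crop A = 1/7 × (-700) + 4/7 × 13100 + 1/7 × 4700 + 1/7 × (-1100) = -100 + 7485.7143 + 671.4286 − 157.1429 = 7900
Crop B = 1/5 × (-3500) + 7/10 × 15700 + 1/10 × 7800 = -700 + 10990 + 780 = 11070

Crop B ($11,070)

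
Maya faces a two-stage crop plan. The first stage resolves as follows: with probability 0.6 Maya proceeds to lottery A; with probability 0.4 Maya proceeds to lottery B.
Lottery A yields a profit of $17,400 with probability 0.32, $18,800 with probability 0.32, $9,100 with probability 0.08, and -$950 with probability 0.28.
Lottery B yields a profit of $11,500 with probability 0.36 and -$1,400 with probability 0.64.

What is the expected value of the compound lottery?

EV(A) = 0.32 × 17400 + 0.32 × 18800 + 0.08 × 9100 + 0.28 × (-950) = 5568 + 6016 + 728 − 266 = 12046
EV(B) = 0.36 × 11500 + 0.64 × (-1400) = 4140 − 896 = 3244
Overall = 0.6 × 12046 + 0.4 × 3244 = 7227.6 + 1297.6 = 8525.2

$8,525.20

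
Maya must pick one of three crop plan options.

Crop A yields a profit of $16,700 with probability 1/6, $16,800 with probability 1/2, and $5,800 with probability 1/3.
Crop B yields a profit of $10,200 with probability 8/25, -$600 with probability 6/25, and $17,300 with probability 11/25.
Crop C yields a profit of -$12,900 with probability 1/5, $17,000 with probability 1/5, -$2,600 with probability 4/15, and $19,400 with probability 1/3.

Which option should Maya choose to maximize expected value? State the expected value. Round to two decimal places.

Crop A = 1/6 × 16700 + 1/2 × 16800 + 1/3 × 5800 = 2783.3333 + 8400 + 1933.3333 = 13116.6667
Crop B = 8/25 × 10200 + 6/25 × (-600) + 11/25 × 17300 = 3264 − 144 + 7612 = 10732
Crop C = 1/5 × (-12900) + 1/5 × 17000 + 4/15 × (-2600) + 1/3 × 19400 = -2580 + 3400 − 693.3333 + 6466.6667 = 6593.3333

Crop A ($13,116.67)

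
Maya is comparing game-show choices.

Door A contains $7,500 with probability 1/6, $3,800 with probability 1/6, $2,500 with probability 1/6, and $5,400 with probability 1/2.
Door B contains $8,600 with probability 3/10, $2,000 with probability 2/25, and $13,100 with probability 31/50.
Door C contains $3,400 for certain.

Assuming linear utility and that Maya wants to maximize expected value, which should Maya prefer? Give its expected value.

Door B ($10,862)

Door A = 1/6 × 7500 + 1/6 × 3800 + 1/6 × 2500 + 1/2 × 5400 = 1250 + 633.3333 + 416.6667 + 2700 = 5000
Door B = 3/10 × 8600 + 2/25 × 2000 + 31/50 × 13100 = 2580 + 160 + 8122 = 10862
Door C: 3400 (certain)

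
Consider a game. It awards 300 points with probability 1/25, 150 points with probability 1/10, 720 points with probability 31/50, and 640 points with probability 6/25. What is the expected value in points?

EV = 1/25 × 300 + 1/10 × 150 + 31/50 × 720 + 6/25 × 640 = 12 + 15 + 446.4 + 153.6 = 627

627 points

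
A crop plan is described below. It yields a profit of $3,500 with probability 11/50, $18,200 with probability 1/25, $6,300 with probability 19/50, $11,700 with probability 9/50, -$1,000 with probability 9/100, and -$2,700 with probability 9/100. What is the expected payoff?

$5,665

EV = 11/50 × 3500 + 1/25 × 18200 + 19/50 × 6300 + 9/50 × 11700 + 9/100 × (-1000) + 9/100 × (-2700) = 770 + 728 + 2394 + 2106 − 90 − 243 = 5665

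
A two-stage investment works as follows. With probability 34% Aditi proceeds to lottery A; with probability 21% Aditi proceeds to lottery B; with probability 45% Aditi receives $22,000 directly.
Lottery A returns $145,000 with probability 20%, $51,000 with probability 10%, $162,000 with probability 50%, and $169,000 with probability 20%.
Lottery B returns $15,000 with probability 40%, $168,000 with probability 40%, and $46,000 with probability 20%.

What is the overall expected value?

$77,830

EV(A) = 0.2 × 145000 + 0.1 × 51000 + 0.5 × 162000 + 0.2 × 169000 = 29000 + 5100 + 81000 + 33800 = 148900
EV(B) = 0.4 × 15000 + 0.4 × 168000 + 0.2 × 46000 = 6000 + 67200 + 9200 = 82400
Branch C: 22000 (certain)
Overall = 0.34 × 148900 + 0.21 × 82400 + 0.45 × 22000 = 50626 + 17304 + 9900 = 77830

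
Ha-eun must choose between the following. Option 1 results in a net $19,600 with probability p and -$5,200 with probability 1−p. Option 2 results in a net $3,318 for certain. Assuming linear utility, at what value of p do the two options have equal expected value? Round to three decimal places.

p·19600 + (1−p)·(-5200) = 3318
24800p − 5200 = 3318
p = (3318 + 5200) / 24800

p = 0.343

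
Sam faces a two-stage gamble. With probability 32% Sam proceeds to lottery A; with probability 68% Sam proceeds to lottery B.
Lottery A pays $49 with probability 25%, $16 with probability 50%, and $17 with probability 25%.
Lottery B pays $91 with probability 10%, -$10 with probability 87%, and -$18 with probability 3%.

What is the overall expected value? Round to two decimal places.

EV(A) = 0.25 × 49 + 0.5 × 16 + 0.25 × 17 = 12.25 + 8 + 4.25 = 24.5
EV(B) = 0.1 × 91 + 0.87 × (-10) + 0.03 × (-18) = 9.1 − 8.7 − 0.54 = -0.14
Overall = 0.32 × 24.5 + 0.68 × (-0.14) = 7.84 − 0.0952 = 7.7448

$7.74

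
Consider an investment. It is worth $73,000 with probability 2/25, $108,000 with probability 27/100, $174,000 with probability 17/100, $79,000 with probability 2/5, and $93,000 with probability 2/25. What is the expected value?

EV = 2/25 × 73000 + 27/100 × 108000 + 17/100 × 174000 + 2/5 × 79000 + 2/25 × 93000 = 5840 + 29160 + 29580 + 31600 + 7440 = 103620

$103,620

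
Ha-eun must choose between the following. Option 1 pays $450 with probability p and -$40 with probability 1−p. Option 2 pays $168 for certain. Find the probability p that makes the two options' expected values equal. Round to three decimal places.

p·450 + (1−p)·(-40) = 168
490p − 40 = 168
p = (168 + 40) / 490

p = 0.424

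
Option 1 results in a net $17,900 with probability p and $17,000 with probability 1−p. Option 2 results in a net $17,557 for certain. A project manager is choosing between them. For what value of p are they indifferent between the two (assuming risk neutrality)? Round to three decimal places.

p·17900 + (1−p)·17000 = 17557
900p + 17000 = 17557
p = (17557 − 17000) / 900

p = 0.619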